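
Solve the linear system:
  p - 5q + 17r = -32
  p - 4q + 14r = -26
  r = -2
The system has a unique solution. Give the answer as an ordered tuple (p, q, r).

Form the augmented matrix and row-reduce:
  [ 1  -5  17  |  -32 ]
  [ 1  -4  14  |  -26 ]
  [ 0   0   1  |   -2 ]
ρ2 -> ρ2 − ρ1
  [ 1  -5  17  |  -32 ]
  [ 0   1  -3  |    6 ]
  [ 0   0   1  |   -2 ]
ρ2 -> ρ2 + 3·ρ3
  [ 1  -5  17  |  -32 ]
  [ 0   1   0  |    0 ]
  [ 0   0   1  |   -2 ]
ρ1 -> ρ1 − 17·ρ3
  [ 1  -5  0  |   2 ]
  [ 0   1  0  |   0 ]
  [ 0   0  1  |  -2 ]
ρ1 -> ρ1 + 5·ρ2
  [ 1  0  0  |   2 ]
  [ 0  1  0  |   0 ]
  [ 0  0  1  |  -2 ]
Reading off the last column: p = 2, q = 0, r = -2.

(2, 0, -2)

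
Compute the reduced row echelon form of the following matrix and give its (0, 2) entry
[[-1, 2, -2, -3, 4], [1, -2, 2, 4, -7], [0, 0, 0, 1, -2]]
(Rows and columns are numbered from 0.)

R1 := -1·R1
  [ 1  -2  2  3  -4 ]
  [ 1  -2  2  4  -7 ]
  [ 0   0  0  1  -2 ]
R2 := R2 − R1
  [ 1  -2  2  3  -4 ]
  [ 0   0  0  1  -3 ]
  [ 0   0  0  1  -2 ]
R3 := R3 − R2
  [ 1  -2  2  3  -4 ]
  [ 0   0  0  1  -3 ]
  [ 0   0  0  0   1 ]
R2 := R2 + 3·R3
  [ 1  -2  2  3  -4 ]
  [ 0   0  0  1   0 ]
  [ 0   0  0  0   1 ]
R1 := R1 + 4·R3
  [ 1  -2  2  3  0 ]
  [ 0   0  0  1  0 ]
  [ 0   0  0  0  1 ]
R1 := R1 − 3·R2
  [ 1  -2  2  0  0 ]
  [ 0   0  0  1  0 ]
  [ 0   0  0  0  1 ]

2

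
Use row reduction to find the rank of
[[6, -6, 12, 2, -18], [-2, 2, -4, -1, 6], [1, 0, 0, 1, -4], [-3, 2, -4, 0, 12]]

rank = 4

Multiply r1 by 1/6.
  [  1  -1   2  1/3  -3 ]
  [ -2   2  -4   -1   6 ]
  [  1   0   0    1  -4 ]
  [ -3   2  -4    0  12 ]
Add 2 times r1 to r2.
  [  1  -1   2   1/3  -3 ]
  [  0   0   0  -1/3   0 ]
  [  1   0   0     1  -4 ]
  [ -3   2  -4     0  12 ]
Subtract r1 from r3.
  [  1  -1   2   1/3  -3 ]
  [  0   0   0  -1/3   0 ]
  [  0   1  -2   2/3  -1 ]
  [ -3   2  -4     0  12 ]
Add 3 times r1 to r4.
  [ 1  -1   2   1/3  -3 ]
  [ 0   0   0  -1/3   0 ]
  [ 0   1  -2   2/3  -1 ]
  [ 0  -1   2     1   3 ]
Swap r2 and r3.
  [ 1  -1   2   1/3  -3 ]
  [ 0   1  -2   2/3  -1 ]
  [ 0   0   0  -1/3   0 ]
  [ 0  -1   2     1   3 ]
Add r2 to r4.
  [ 1  -1   2   1/3  -3 ]
  [ 0   1  -2   2/3  -1 ]
  [ 0   0   0  -1/3   0 ]
  [ 0   0   0   5/3   2 ]
Multiply r3 by -3.
  [ 1  -1   2  1/3  -3 ]
  [ 0   1  -2  2/3  -1 ]
  [ 0   0   0    1   0 ]
  [ 0   0   0  5/3   2 ]
Subtract 5/3 times r3 from r4.
  [ 1  -1   2  1/3  -3 ]
  [ 0   1  -2  2/3  -1 ]
  [ 0   0   0    1   0 ]
  [ 0   0   0    0   2 ]
Multiply r4 by 1/2.
  [ 1  -1   2  1/3  -3 ]
  [ 0   1  -2  2/3  -1 ]
  [ 0   0   0    1   0 ]
  [ 0   0   0    0   1 ]
Add r4 to r2.
  [ 1  -1   2  1/3  -3 ]
  [ 0   1  -2  2/3   0 ]
  [ 0   0   0    1   0 ]
  [ 0   0   0    0   1 ]
Add 3 times r4 to r1.
  [ 1  -1   2  1/3  0 ]
  [ 0   1  -2  2/3  0 ]
  [ 0   0   0    1  0 ]
  [ 0   0   0    0  1 ]
Subtract 2/3 times r3 from r2.
  [ 1  -1   2  1/3  0 ]
  [ 0   1  -2    0  0 ]
  [ 0   0   0    1  0 ]
  [ 0   0   0    0  1 ]
Subtract 1/3 times r3 from r1.
  [ 1  -1   2  0  0 ]
  [ 0   1  -2  0  0 ]
  [ 0   0   0  1  0 ]
  [ 0   0   0  0  1 ]
Add r2 to r1.
  [ 1  0   0  0  0 ]
  [ 0  1  -2  0  0 ]
  [ 0  0   0  1  0 ]
  [ 0  0   0  0  1 ]
The reduced form has 4 nonzero rows.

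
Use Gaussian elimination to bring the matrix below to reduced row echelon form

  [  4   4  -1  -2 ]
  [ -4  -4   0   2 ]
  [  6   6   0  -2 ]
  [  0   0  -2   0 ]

r1 -> 1/4·r1
  [  1   1  -1/4  -1/2 ]
  [ -4  -4     0     2 ]
  [  6   6     0    -2 ]
  [  0   0    -2     0 ]
r2 -> r2 + 4·r1
  [ 1  1  -1/4  -1/2 ]
  [ 0  0    -1     0 ]
  [ 6  6     0    -2 ]
  [ 0  0    -2     0 ]
r3 -> r3 − 6·r1
  [ 1  1  -1/4  -1/2 ]
  [ 0  0    -1     0 ]
  [ 0  0   3/2     1 ]
  [ 0  0    -2     0 ]
r2 -> -1·r2
  [ 1  1  -1/4  -1/2 ]
  [ 0  0     1     0 ]
  [ 0  0   3/2     1 ]
  [ 0  0    -2     0 ]
r3 -> r3 − 3/2·r2
  [ 1  1  -1/4  -1/2 ]
  [ 0  0     1     0 ]
  [ 0  0     0     1 ]
  [ 0  0    -2     0 ]
r4 -> r4 + 2·r2
  [ 1  1  -1/4  -1/2 ]
  [ 0  0     1     0 ]
  [ 0  0     0     1 ]
  [ 0  0     0     0 ]
r1 -> r1 + 1/2·r3
  [ 1  1  -1/4  0 ]
  [ 0  0     1  0 ]
  [ 0  0     0  1 ]
  [ 0  0     0  0 ]
r1 -> r1 + 1/4·r2
  [ 1  1  0  0 ]
  [ 0  0  1  0 ]
  [ 0  0  0  1 ]
  [ 0  0  0  0 ]

[[1, 1, 0, 0], [0, 0, 1, 0], [0, 0, 0, 1], [0, 0, 0, 0]]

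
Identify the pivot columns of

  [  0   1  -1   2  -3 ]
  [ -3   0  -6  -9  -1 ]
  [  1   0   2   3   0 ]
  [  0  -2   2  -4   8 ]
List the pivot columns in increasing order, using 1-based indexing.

R1 <-> R2
  [ -3   0  -6  -9  -1 ]
  [  0   1  -1   2  -3 ]
  [  1   0   2   3   0 ]
  [  0  -2   2  -4   8 ]
R1 → -1/3·R1
  [ 1   0   2   3  1/3 ]
  [ 0   1  -1   2   -3 ]
  [ 1   0   2   3    0 ]
  [ 0  -2   2  -4    8 ]
R3 → R3 − R1
  [ 1   0   2   3   1/3 ]
  [ 0   1  -1   2    -3 ]
  [ 0   0   0   0  -1/3 ]
  [ 0  -2   2  -4     8 ]
R4 → R4 + 2·R2
  [ 1  0   2  3   1/3 ]
  [ 0  1  -1  2    -3 ]
  [ 0  0   0  0  -1/3 ]
  [ 0  0   0  0     2 ]
R3 → -3·R3
  [ 1  0   2  3  1/3 ]
  [ 0  1  -1  2   -3 ]
  [ 0  0   0  0    1 ]
  [ 0  0   0  0    2 ]
R4 → R4 − 2·R3
  [ 1  0   2  3  1/3 ]
  [ 0  1  -1  2   -3 ]
  [ 0  0   0  0    1 ]
  [ 0  0   0  0    0 ]
R2 → R2 + 3·R3
  [ 1  0   2  3  1/3 ]
  [ 0  1  -1  2    0 ]
  [ 0  0   0  0    1 ]
  [ 0  0   0  0    0 ]
R1 → R1 − 1/3·R3
  [ 1  0   2  3  0 ]
  [ 0  1  -1  2  0 ]
  [ 0  0   0  0  1 ]
  [ 0  0   0  0  0 ]
Pivot columns are the columns containing a leading 1.

1, 2, 5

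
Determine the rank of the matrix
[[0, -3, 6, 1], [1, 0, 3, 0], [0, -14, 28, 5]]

rank = 3

R1 <=> R2
  [ 1    0   3  0 ]
  [ 0   -3   6  1 ]
  [ 0  -14  28  5 ]
R2 := -1/3·R2
  [ 1    0   3     0 ]
  [ 0    1  -2  -1/3 ]
  [ 0  -14  28     5 ]
R3 := R3 + 14·R2
  [ 1  0   3     0 ]
  [ 0  1  -2  -1/3 ]
  [ 0  0   0   1/3 ]
R3 := 3·R3
  [ 1  0   3     0 ]
  [ 0  1  -2  -1/3 ]
  [ 0  0   0     1 ]
R2 := R2 + 1/3·R3
  [ 1  0   3  0 ]
  [ 0  1  -2  0 ]
  [ 0  0   0  1 ]
The reduced form has 3 nonzero rows.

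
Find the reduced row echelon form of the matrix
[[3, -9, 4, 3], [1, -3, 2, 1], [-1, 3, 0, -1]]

r1 → 1/3·r1
  [  1  -3  4/3   1 ]
  [  1  -3    2   1 ]
  [ -1   3    0  -1 ]
r2 → r2 − r1
  [  1  -3  4/3   1 ]
  [  0   0  2/3   0 ]
  [ -1   3    0  -1 ]
r3 → r3 + r1
  [ 1  -3  4/3  1 ]
  [ 0   0  2/3  0 ]
  [ 0   0  4/3  0 ]
r2 → 3/2·r2
  [ 1  -3  4/3  1 ]
  [ 0   0    1  0 ]
  [ 0   0  4/3  0 ]
r3 → r3 − 4/3·r2
  [ 1  -3  4/3  1 ]
  [ 0   0    1  0 ]
  [ 0   0    0  0 ]
r1 → r1 − 4/3·r2
  [ 1  -3  0  1 ]
  [ 0   0  1  0 ]
  [ 0   0  0  0 ]

[[1, -3, 0, 1], [0, 0, 1, 0], [0, 0, 0, 0]]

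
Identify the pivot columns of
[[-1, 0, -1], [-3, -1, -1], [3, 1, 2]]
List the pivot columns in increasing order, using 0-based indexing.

r1 → -1·r1
r2 → r2 + 3·r1
r3 → r3 − 3·r1
r2 → -1·r2
r3 → r3 − r2
r2 → r2 + 2·r3
r1 → r1 − r3
Pivot columns are the columns containing a leading 1.

0, 1, 2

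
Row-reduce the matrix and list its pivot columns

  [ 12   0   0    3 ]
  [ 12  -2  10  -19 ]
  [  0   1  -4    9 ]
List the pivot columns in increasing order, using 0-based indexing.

ρ1 -> 1/12·ρ1
ρ2 -> ρ2 − 12·ρ1
ρ2 -> -1/2·ρ2
ρ3 -> ρ3 − ρ2
ρ2 -> ρ2 + 5·ρ3
Pivot columns are the columns containing a leading 1.

0, 1, 2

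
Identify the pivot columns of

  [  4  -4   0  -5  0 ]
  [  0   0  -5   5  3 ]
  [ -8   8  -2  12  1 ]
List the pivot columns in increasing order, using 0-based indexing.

R1 → 1/4·R1
  [  1  -1   0  -5/4  0 ]
  [  0   0  -5     5  3 ]
  [ -8   8  -2    12  1 ]
R3 → R3 + 8·R1
  [ 1  -1   0  -5/4  0 ]
  [ 0   0  -5     5  3 ]
  [ 0   0  -2     2  1 ]
R2 → -1/5·R2
  [ 1  -1   0  -5/4     0 ]
  [ 0   0   1    -1  -3/5 ]
  [ 0   0  -2     2     1 ]
R3 → R3 + 2·R2
  [ 1  -1  0  -5/4     0 ]
  [ 0   0  1    -1  -3/5 ]
  [ 0   0  0     0  -1/5 ]
R3 → -5·R3
  [ 1  -1  0  -5/4     0 ]
  [ 0   0  1    -1  -3/5 ]
  [ 0   0  0     0     1 ]
R2 → R2 + 3/5·R3
  [ 1  -1  0  -5/4  0 ]
  [ 0   0  1    -1  0 ]
  [ 0   0  0     0  1 ]
Pivot columns are the columns containing a leading 1.

0, 2, 4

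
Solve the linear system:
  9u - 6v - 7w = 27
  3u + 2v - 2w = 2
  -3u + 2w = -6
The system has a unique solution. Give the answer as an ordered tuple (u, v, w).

(4, -2, 3)

Form the augmented matrix and row-reduce:
  [  9  -6  -7  |  27 ]
  [  3   2  -2  |   2 ]
  [ -3   0   2  |  -6 ]
ρ1 ← 1/9·ρ1
  [  1  -2/3  -7/9  |   3 ]
  [  3     2    -2  |   2 ]
  [ -3     0     2  |  -6 ]
ρ2 ← ρ2 − 3·ρ1
  [  1  -2/3  -7/9  |   3 ]
  [  0     4   1/3  |  -7 ]
  [ -3     0     2  |  -6 ]
ρ3 ← ρ3 + 3·ρ1
  [ 1  -2/3  -7/9  |   3 ]
  [ 0     4   1/3  |  -7 ]
  [ 0    -2  -1/3  |   3 ]
ρ2 ← 1/4·ρ2
  [ 1  -2/3  -7/9  |     3 ]
  [ 0     1  1/12  |  -7/4 ]
  [ 0    -2  -1/3  |     3 ]
ρ3 ← ρ3 + 2·ρ2
  [ 1  -2/3  -7/9  |     3 ]
  [ 0     1  1/12  |  -7/4 ]
  [ 0     0  -1/6  |  -1/2 ]
ρ3 ← -6·ρ3
  [ 1  -2/3  -7/9  |     3 ]
  [ 0     1  1/12  |  -7/4 ]
  [ 0     0     1  |     3 ]
ρ2 ← ρ2 − 1/12·ρ3
  [ 1  -2/3  -7/9  |   3 ]
  [ 0     1     0  |  -2 ]
  [ 0     0     1  |   3 ]
ρ1 ← ρ1 + 7/9·ρ3
  [ 1  -2/3  0  |  16/3 ]
  [ 0     1  0  |    -2 ]
  [ 0     0  1  |     3 ]
ρ1 ← ρ1 + 2/3·ρ2
  [ 1  0  0  |   4 ]
  [ 0  1  0  |  -2 ]
  [ 0  0  1  |   3 ]
Reading off the last column: u = 4, v = -2, w = 3.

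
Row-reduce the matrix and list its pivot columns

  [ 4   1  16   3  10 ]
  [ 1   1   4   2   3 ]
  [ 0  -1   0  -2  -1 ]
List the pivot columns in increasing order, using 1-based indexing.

R1 := 1/4·R1
  [ 1  1/4  4  3/4  5/2 ]
  [ 1    1  4    2    3 ]
  [ 0   -1  0   -2   -1 ]
R2 := R2 − R1
  [ 1  1/4  4  3/4  5/2 ]
  [ 0  3/4  0  5/4  1/2 ]
  [ 0   -1  0   -2   -1 ]
R2 := 4/3·R2
  [ 1  1/4  4  3/4  5/2 ]
  [ 0    1  0  5/3  2/3 ]
  [ 0   -1  0   -2   -1 ]
R3 := R3 + R2
  [ 1  1/4  4   3/4   5/2 ]
  [ 0    1  0   5/3   2/3 ]
  [ 0    0  0  -1/3  -1/3 ]
R3 := -3·R3
  [ 1  1/4  4  3/4  5/2 ]
  [ 0    1  0  5/3  2/3 ]
  [ 0    0  0    1    1 ]
R2 := R2 − 5/3·R3
  [ 1  1/4  4  3/4  5/2 ]
  [ 0    1  0    0   -1 ]
  [ 0    0  0    1    1 ]
R1 := R1 − 3/4·R3
  [ 1  1/4  4  0  7/4 ]
  [ 0    1  0  0   -1 ]
  [ 0    0  0  1    1 ]
R1 := R1 − 1/4·R2
  [ 1  0  4  0   2 ]
  [ 0  1  0  0  -1 ]
  [ 0  0  0  1   1 ]
Pivot columns are the columns containing a leading 1.

1, 2, 4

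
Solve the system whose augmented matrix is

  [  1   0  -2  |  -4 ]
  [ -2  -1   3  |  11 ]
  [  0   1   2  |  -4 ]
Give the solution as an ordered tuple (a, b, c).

r2 := r2 + 2·r1
  [ 1   0  -2  |  -4 ]
  [ 0  -1  -1  |   3 ]
  [ 0   1   2  |  -4 ]
r2 := -1·r2
  [ 1  0  -2  |  -4 ]
  [ 0  1   1  |  -3 ]
  [ 0  1   2  |  -4 ]
r3 := r3 − r2
  [ 1  0  -2  |  -4 ]
  [ 0  1   1  |  -3 ]
  [ 0  0   1  |  -1 ]
r2 := r2 − r3
  [ 1  0  -2  |  -4 ]
  [ 0  1   0  |  -2 ]
  [ 0  0   1  |  -1 ]
r1 := r1 + 2·r3
  [ 1  0  0  |  -6 ]
  [ 0  1  0  |  -2 ]
  [ 0  0  1  |  -1 ]
Reading off the last column: a = -6, b = -2, c = -1.

(-6, -2, -1)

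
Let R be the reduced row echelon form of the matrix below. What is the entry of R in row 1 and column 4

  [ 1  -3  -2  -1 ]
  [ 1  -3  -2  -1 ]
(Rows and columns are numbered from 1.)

R2 -> R2 − R1
  [ 1  -3  -2  -1 ]
  [ 0   0   0   0 ]

-1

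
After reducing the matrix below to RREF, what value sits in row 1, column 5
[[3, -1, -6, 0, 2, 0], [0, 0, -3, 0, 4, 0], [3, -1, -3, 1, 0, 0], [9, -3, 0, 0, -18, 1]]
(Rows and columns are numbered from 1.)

Multiply R1 by 1/3.
  [ 1  -1/3  -2  0  2/3  0 ]
  [ 0     0  -3  0    4  0 ]
  [ 3    -1  -3  1    0  0 ]
  [ 9    -3   0  0  -18  1 ]
Subtract 3 times R1 from R3.
  [ 1  -1/3  -2  0  2/3  0 ]
  [ 0     0  -3  0    4  0 ]
  [ 0     0   3  1   -2  0 ]
  [ 9    -3   0  0  -18  1 ]
Subtract 9 times R1 from R4.
  [ 1  -1/3  -2  0  2/3  0 ]
  [ 0     0  -3  0    4  0 ]
  [ 0     0   3  1   -2  0 ]
  [ 0     0  18  0  -24  1 ]
Multiply R2 by -1/3.
  [ 1  -1/3  -2  0   2/3  0 ]
  [ 0     0   1  0  -4/3  0 ]
  [ 0     0   3  1    -2  0 ]
  [ 0     0  18  0   -24  1 ]
Subtract 3 times R2 from R3.
  [ 1  -1/3  -2  0   2/3  0 ]
  [ 0     0   1  0  -4/3  0 ]
  [ 0     0   0  1     2  0 ]
  [ 0     0  18  0   -24  1 ]
Subtract 18 times R2 from R4.
  [ 1  -1/3  -2  0   2/3  0 ]
  [ 0     0   1  0  -4/3  0 ]
  [ 0     0   0  1     2  0 ]
  [ 0     0   0  0     0  1 ]
Add 2 times R2 to R1.
  [ 1  -1/3  0  0    -2  0 ]
  [ 0     0  1  0  -4/3  0 ]
  [ 0     0  0  1     2  0 ]
  [ 0     0  0  0     0  1 ]

-2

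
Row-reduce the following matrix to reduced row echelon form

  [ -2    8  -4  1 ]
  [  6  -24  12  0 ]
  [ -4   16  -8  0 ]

r1 := -1/2·r1
  [  1   -4   2  -1/2 ]
  [  6  -24  12     0 ]
  [ -4   16  -8     0 ]
r2 := r2 − 6·r1
  [  1  -4   2  -1/2 ]
  [  0   0   0     3 ]
  [ -4  16  -8     0 ]
r3 := r3 + 4·r1
  [ 1  -4  2  -1/2 ]
  [ 0   0  0     3 ]
  [ 0   0  0    -2 ]
r2 := 1/3·r2
  [ 1  -4  2  -1/2 ]
  [ 0   0  0     1 ]
  [ 0   0  0    -2 ]
r3 := r3 + 2·r2
  [ 1  -4  2  -1/2 ]
  [ 0   0  0     1 ]
  [ 0   0  0     0 ]
r1 := r1 + 1/2·r2
  [ 1  -4  2  0 ]
  [ 0   0  0  1 ]
  [ 0   0  0  0 ]

[[1, -4, 2, 0], [0, 0, 0, 1], [0, 0, 0, 0]]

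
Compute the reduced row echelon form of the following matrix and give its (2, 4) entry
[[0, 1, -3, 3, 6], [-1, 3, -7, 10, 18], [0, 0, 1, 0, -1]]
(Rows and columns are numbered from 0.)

ρ1 <=> ρ2
  [ -1  3  -7  10  18 ]
  [  0  1  -3   3   6 ]
  [  0  0   1   0  -1 ]
ρ1 := -1·ρ1
  [ 1  -3   7  -10  -18 ]
  [ 0   1  -3    3    6 ]
  [ 0   0   1    0   -1 ]
ρ2 := ρ2 + 3·ρ3
  [ 1  -3  7  -10  -18 ]
  [ 0   1  0    3    3 ]
  [ 0   0  1    0   -1 ]
ρ1 := ρ1 − 7·ρ3
  [ 1  -3  0  -10  -11 ]
  [ 0   1  0    3    3 ]
  [ 0   0  1    0   -1 ]
ρ1 := ρ1 + 3·ρ2
  [ 1  0  0  -1  -2 ]
  [ 0  1  0   3   3 ]
  [ 0  0  1   0  -1 ]

-1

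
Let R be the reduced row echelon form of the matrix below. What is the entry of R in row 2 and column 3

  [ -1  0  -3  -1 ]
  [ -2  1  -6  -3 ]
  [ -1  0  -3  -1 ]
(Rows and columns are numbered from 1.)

Multiply R1 by -1.
  [  1  0   3   1 ]
  [ -2  1  -6  -3 ]
  [ -1  0  -3  -1 ]
Add 2 times R1 to R2.
  [  1  0   3   1 ]
  [  0  1   0  -1 ]
  [ -1  0  -3  -1 ]
Add R1 to R3.
  [ 1  0  3   1 ]
  [ 0  1  0  -1 ]
  [ 0  0  0   0 ]

0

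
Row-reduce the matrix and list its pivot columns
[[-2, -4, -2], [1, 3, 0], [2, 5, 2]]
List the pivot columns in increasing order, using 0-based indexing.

0, 1, 2

ρ1 → -1/2·ρ1
ρ2 → ρ2 − ρ1
ρ3 → ρ3 − 2·ρ1
ρ3 → ρ3 − ρ2
ρ2 → ρ2 + ρ3
ρ1 → ρ1 − ρ3
ρ1 → ρ1 − 2·ρ2
Pivot columns are the columns containing a leading 1.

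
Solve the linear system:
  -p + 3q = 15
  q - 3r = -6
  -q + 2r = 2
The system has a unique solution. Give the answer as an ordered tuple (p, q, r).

(3, 6, 4)

Form the augmented matrix and row-reduce:
  [ -1   3   0  |  15 ]
  [  0   1  -3  |  -6 ]
  [  0  -1   2  |   2 ]
Multiply ρ1 by -1.
  [ 1  -3   0  |  -15 ]
  [ 0   1  -3  |   -6 ]
  [ 0  -1   2  |    2 ]
Add ρ2 to ρ3.
  [ 1  -3   0  |  -15 ]
  [ 0   1  -3  |   -6 ]
  [ 0   0  -1  |   -4 ]
Multiply ρ3 by -1.
  [ 1  -3   0  |  -15 ]
  [ 0   1  -3  |   -6 ]
  [ 0   0   1  |    4 ]
Add 3 times ρ3 to ρ2.
  [ 1  -3  0  |  -15 ]
  [ 0   1  0  |    6 ]
  [ 0   0  1  |    4 ]
Add 3 times ρ2 to ρ1.
  [ 1  0  0  |  3 ]
  [ 0  1  0  |  6 ]
  [ 0  0  1  |  4 ]
Reading off the last column: p = 3, q = 6, r = 4.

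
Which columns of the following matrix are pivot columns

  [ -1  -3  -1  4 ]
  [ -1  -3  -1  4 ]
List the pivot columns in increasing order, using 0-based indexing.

0

Multiply R1 by -1.
Add R1 to R2.
Pivot columns are the columns containing a leading 1.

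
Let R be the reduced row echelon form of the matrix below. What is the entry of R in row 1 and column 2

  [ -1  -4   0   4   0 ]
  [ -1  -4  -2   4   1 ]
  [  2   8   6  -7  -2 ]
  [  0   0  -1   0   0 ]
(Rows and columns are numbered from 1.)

R1 ← -1·R1
  [  1   4   0  -4   0 ]
  [ -1  -4  -2   4   1 ]
  [  2   8   6  -7  -2 ]
  [  0   0  -1   0   0 ]
R2 ← R2 + R1
  [ 1  4   0  -4   0 ]
  [ 0  0  -2   0   1 ]
  [ 2  8   6  -7  -2 ]
  [ 0  0  -1   0   0 ]
R3 ← R3 − 2·R1
  [ 1  4   0  -4   0 ]
  [ 0  0  -2   0   1 ]
  [ 0  0   6   1  -2 ]
  [ 0  0  -1   0   0 ]
R2 ← -1/2·R2
  [ 1  4   0  -4     0 ]
  [ 0  0   1   0  -1/2 ]
  [ 0  0   6   1    -2 ]
  [ 0  0  -1   0     0 ]
R3 ← R3 − 6·R2
  [ 1  4   0  -4     0 ]
  [ 0  0   1   0  -1/2 ]
  [ 0  0   0   1     1 ]
  [ 0  0  -1   0     0 ]
R4 ← R4 + R2
  [ 1  4  0  -4     0 ]
  [ 0  0  1   0  -1/2 ]
  [ 0  0  0   1     1 ]
  [ 0  0  0   0  -1/2 ]
R4 ← -2·R4
  [ 1  4  0  -4     0 ]
  [ 0  0  1   0  -1/2 ]
  [ 0  0  0   1     1 ]
  [ 0  0  0   0     1 ]
R3 ← R3 − R4
  [ 1  4  0  -4     0 ]
  [ 0  0  1   0  -1/2 ]
  [ 0  0  0   1     0 ]
  [ 0  0  0   0     1 ]
R2 ← R2 + 1/2·R4
  [ 1  4  0  -4  0 ]
  [ 0  0  1   0  0 ]
  [ 0  0  0   1  0 ]
  [ 0  0  0   0  1 ]
R1 ← R1 + 4·R3
  [ 1  4  0  0  0 ]
  [ 0  0  1  0  0 ]
  [ 0  0  0  1  0 ]
  [ 0  0  0  0  1 ]

4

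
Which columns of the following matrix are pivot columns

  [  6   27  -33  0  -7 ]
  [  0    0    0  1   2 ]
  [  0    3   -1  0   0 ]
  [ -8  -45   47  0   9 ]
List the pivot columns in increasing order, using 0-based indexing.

R1 ← 1/6·R1
  [  1  9/2  -11/2  0  -7/6 ]
  [  0    0      0  1     2 ]
  [  0    3     -1  0     0 ]
  [ -8  -45     47  0     9 ]
R4 ← R4 + 8·R1
  [ 1  9/2  -11/2  0  -7/6 ]
  [ 0    0      0  1     2 ]
  [ 0    3     -1  0     0 ]
  [ 0   -9      3  0  -1/3 ]
R2 <-> R3
  [ 1  9/2  -11/2  0  -7/6 ]
  [ 0    3     -1  0     0 ]
  [ 0    0      0  1     2 ]
  [ 0   -9      3  0  -1/3 ]
R2 ← 1/3·R2
  [ 1  9/2  -11/2  0  -7/6 ]
  [ 0    1   -1/3  0     0 ]
  [ 0    0      0  1     2 ]
  [ 0   -9      3  0  -1/3 ]
R4 ← R4 + 9·R2
  [ 1  9/2  -11/2  0  -7/6 ]
  [ 0    1   -1/3  0     0 ]
  [ 0    0      0  1     2 ]
  [ 0    0      0  0  -1/3 ]
R4 ← -3·R4
  [ 1  9/2  -11/2  0  -7/6 ]
  [ 0    1   -1/3  0     0 ]
  [ 0    0      0  1     2 ]
  [ 0    0      0  0     1 ]
R3 ← R3 − 2·R4
  [ 1  9/2  -11/2  0  -7/6 ]
  [ 0    1   -1/3  0     0 ]
  [ 0    0      0  1     0 ]
  [ 0    0      0  0     1 ]
R1 ← R1 + 7/6·R4
  [ 1  9/2  -11/2  0  0 ]
  [ 0    1   -1/3  0  0 ]
  [ 0    0      0  1  0 ]
  [ 0    0      0  0  1 ]
R1 ← R1 − 9/2·R2
  [ 1  0    -4  0  0 ]
  [ 0  1  -1/3  0  0 ]
  [ 0  0     0  1  0 ]
  [ 0  0     0  0  1 ]
Pivot columns are the columns containing a leading 1.

0, 1, 3, 4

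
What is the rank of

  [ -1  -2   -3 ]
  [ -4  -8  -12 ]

R1 → -1·R1
R2 → R2 + 4·R1
The reduced form has 1 nonzero row.

rank = 1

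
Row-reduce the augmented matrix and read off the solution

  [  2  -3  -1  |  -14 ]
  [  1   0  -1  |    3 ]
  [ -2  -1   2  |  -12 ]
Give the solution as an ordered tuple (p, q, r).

(1, 6, -2)

Multiply ρ1 by 1/2.
  [  1  -3/2  -1/2  |   -7 ]
  [  1     0    -1  |    3 ]
  [ -2    -1     2  |  -12 ]
Subtract ρ1 from ρ2.
  [  1  -3/2  -1/2  |   -7 ]
  [  0   3/2  -1/2  |   10 ]
  [ -2    -1     2  |  -12 ]
Add 2 times ρ1 to ρ3.
  [ 1  -3/2  -1/2  |   -7 ]
  [ 0   3/2  -1/2  |   10 ]
  [ 0    -4     1  |  -26 ]
Multiply ρ2 by 2/3.
  [ 1  -3/2  -1/2  |    -7 ]
  [ 0     1  -1/3  |  20/3 ]
  [ 0    -4     1  |   -26 ]
Add 4 times ρ2 to ρ3.
  [ 1  -3/2  -1/2  |    -7 ]
  [ 0     1  -1/3  |  20/3 ]
  [ 0     0  -1/3  |   2/3 ]
Multiply ρ3 by -3.
  [ 1  -3/2  -1/2  |    -7 ]
  [ 0     1  -1/3  |  20/3 ]
  [ 0     0     1  |    -2 ]
Add 1/3 times ρ3 to ρ2.
  [ 1  -3/2  -1/2  |  -7 ]
  [ 0     1     0  |   6 ]
  [ 0     0     1  |  -2 ]
Add 1/2 times ρ3 to ρ1.
  [ 1  -3/2  0  |  -8 ]
  [ 0     1  0  |   6 ]
  [ 0     0  1  |  -2 ]
Add 3/2 times ρ2 to ρ1.
  [ 1  0  0  |   1 ]
  [ 0  1  0  |   6 ]
  [ 0  0  1  |  -2 ]
Reading off the last column: p = 1, q = 6, r = -2.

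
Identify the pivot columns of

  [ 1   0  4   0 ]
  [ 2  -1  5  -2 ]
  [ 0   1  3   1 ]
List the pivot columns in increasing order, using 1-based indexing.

1, 2, 4

ρ2 → ρ2 − 2·ρ1
  [ 1   0   4   0 ]
  [ 0  -1  -3  -2 ]
  [ 0   1   3   1 ]
ρ2 → -1·ρ2
  [ 1  0  4  0 ]
  [ 0  1  3  2 ]
  [ 0  1  3  1 ]
ρ3 → ρ3 − ρ2
  [ 1  0  4   0 ]
  [ 0  1  3   2 ]
  [ 0  0  0  -1 ]
ρ3 → -1·ρ3
  [ 1  0  4  0 ]
  [ 0  1  3  2 ]
  [ 0  0  0  1 ]
ρ2 → ρ2 − 2·ρ3
  [ 1  0  4  0 ]
  [ 0  1  3  0 ]
  [ 0  0  0  1 ]
Pivot columns are the columns containing a leading 1.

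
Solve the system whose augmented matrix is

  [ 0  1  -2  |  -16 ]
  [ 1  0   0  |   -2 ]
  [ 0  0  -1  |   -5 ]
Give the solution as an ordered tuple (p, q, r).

Swap R1 and R2.
  [ 1  0   0  |   -2 ]
  [ 0  1  -2  |  -16 ]
  [ 0  0  -1  |   -5 ]
Multiply R3 by -1.
  [ 1  0   0  |   -2 ]
  [ 0  1  -2  |  -16 ]
  [ 0  0   1  |    5 ]
Add 2 times R3 to R2.
  [ 1  0  0  |  -2 ]
  [ 0  1  0  |  -6 ]
  [ 0  0  1  |   5 ]
Reading off the last column: p = -2, q = -6, r = 5.

(-2, -6, 5)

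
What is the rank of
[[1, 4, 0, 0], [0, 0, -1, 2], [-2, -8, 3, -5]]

Add 2 times r1 to r3.
  [ 1  4   0   0 ]
  [ 0  0  -1   2 ]
  [ 0  0   3  -5 ]
Multiply r2 by -1.
  [ 1  4  0   0 ]
  [ 0  0  1  -2 ]
  [ 0  0  3  -5 ]
Subtract 3 times r2 from r3.
  [ 1  4  0   0 ]
  [ 0  0  1  -2 ]
  [ 0  0  0   1 ]
Add 2 times r3 to r2.
  [ 1  4  0  0 ]
  [ 0  0  1  0 ]
  [ 0  0  0  1 ]
The reduced form has 3 nonzero rows.

rank = 3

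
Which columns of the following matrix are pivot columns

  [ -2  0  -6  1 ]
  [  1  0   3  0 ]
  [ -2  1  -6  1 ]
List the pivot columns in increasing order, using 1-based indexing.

1, 2, 4

r1 := -1/2·r1
  [  1  0   3  -1/2 ]
  [  1  0   3     0 ]
  [ -2  1  -6     1 ]
r2 := r2 − r1
  [  1  0   3  -1/2 ]
  [  0  0   0   1/2 ]
  [ -2  1  -6     1 ]
r3 := r3 + 2·r1
  [ 1  0  3  -1/2 ]
  [ 0  0  0   1/2 ]
  [ 0  1  0     0 ]
r2 <=> r3
  [ 1  0  3  -1/2 ]
  [ 0  1  0     0 ]
  [ 0  0  0   1/2 ]
r3 := 2·r3
  [ 1  0  3  -1/2 ]
  [ 0  1  0     0 ]
  [ 0  0  0     1 ]
r1 := r1 + 1/2·r3
  [ 1  0  3  0 ]
  [ 0  1  0  0 ]
  [ 0  0  0  1 ]
Pivot columns are the columns containing a leading 1.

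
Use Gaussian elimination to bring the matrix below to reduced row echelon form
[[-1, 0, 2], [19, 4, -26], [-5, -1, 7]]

[[1, 0, -2], [0, 1, 3], [0, 0, 0]]

R1 → -1·R1
  [  1   0   -2 ]
  [ 19   4  -26 ]
  [ -5  -1    7 ]
R2 → R2 − 19·R1
  [  1   0  -2 ]
  [  0   4  12 ]
  [ -5  -1   7 ]
R3 → R3 + 5·R1
  [ 1   0  -2 ]
  [ 0   4  12 ]
  [ 0  -1  -3 ]
R2 → 1/4·R2
  [ 1   0  -2 ]
  [ 0   1   3 ]
  [ 0  -1  -3 ]
R3 → R3 + R2
  [ 1  0  -2 ]
  [ 0  1   3 ]
  [ 0  0   0 ]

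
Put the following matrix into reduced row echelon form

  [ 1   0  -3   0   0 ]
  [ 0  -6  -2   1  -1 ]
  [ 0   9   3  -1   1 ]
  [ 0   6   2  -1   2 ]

R2 -> -1/6·R2
  [ 1  0   -3     0    0 ]
  [ 0  1  1/3  -1/6  1/6 ]
  [ 0  9    3    -1    1 ]
  [ 0  6    2    -1    2 ]
R3 -> R3 − 9·R2
  [ 1  0   -3     0     0 ]
  [ 0  1  1/3  -1/6   1/6 ]
  [ 0  0    0   1/2  -1/2 ]
  [ 0  6    2    -1     2 ]
R4 -> R4 − 6·R2
  [ 1  0   -3     0     0 ]
  [ 0  1  1/3  -1/6   1/6 ]
  [ 0  0    0   1/2  -1/2 ]
  [ 0  0    0     0     1 ]
R3 -> 2·R3
  [ 1  0   -3     0    0 ]
  [ 0  1  1/3  -1/6  1/6 ]
  [ 0  0    0     1   -1 ]
  [ 0  0    0     0    1 ]
R3 -> R3 + R4
  [ 1  0   -3     0    0 ]
  [ 0  1  1/3  -1/6  1/6 ]
  [ 0  0    0     1    0 ]
  [ 0  0    0     0    1 ]
R2 -> R2 − 1/6·R4
  [ 1  0   -3     0  0 ]
  [ 0  1  1/3  -1/6  0 ]
  [ 0  0    0     1  0 ]
  [ 0  0    0     0  1 ]
R2 -> R2 + 1/6·R3
  [ 1  0   -3  0  0 ]
  [ 0  1  1/3  0  0 ]
  [ 0  0    0  1  0 ]
  [ 0  0    0  0  1 ]

[[1, 0, -3, 0, 0], [0, 1, 1/3, 0, 0], [0, 0, 0, 1, 0], [0, 0, 0, 0, 1]]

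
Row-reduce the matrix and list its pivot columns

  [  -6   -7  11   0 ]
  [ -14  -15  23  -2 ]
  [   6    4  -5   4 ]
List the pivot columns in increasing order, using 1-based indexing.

1, 2, 4

R1 ← -1/6·R1
  [   1  7/6  -11/6   0 ]
  [ -14  -15     23  -2 ]
  [   6    4     -5   4 ]
R2 ← R2 + 14·R1
  [ 1  7/6  -11/6   0 ]
  [ 0  4/3   -8/3  -2 ]
  [ 6    4     -5   4 ]
R3 ← R3 − 6·R1
  [ 1  7/6  -11/6   0 ]
  [ 0  4/3   -8/3  -2 ]
  [ 0   -3      6   4 ]
R2 ← 3/4·R2
  [ 1  7/6  -11/6     0 ]
  [ 0    1     -2  -3/2 ]
  [ 0   -3      6     4 ]
R3 ← R3 + 3·R2
  [ 1  7/6  -11/6     0 ]
  [ 0    1     -2  -3/2 ]
  [ 0    0      0  -1/2 ]
R3 ← -2·R3
  [ 1  7/6  -11/6     0 ]
  [ 0    1     -2  -3/2 ]
  [ 0    0      0     1 ]
R2 ← R2 + 3/2·R3
  [ 1  7/6  -11/6  0 ]
  [ 0    1     -2  0 ]
  [ 0    0      0  1 ]
R1 ← R1 − 7/6·R2
  [ 1  0  1/2  0 ]
  [ 0  1   -2  0 ]
  [ 0  0    0  1 ]
Pivot columns are the columns containing a leading 1.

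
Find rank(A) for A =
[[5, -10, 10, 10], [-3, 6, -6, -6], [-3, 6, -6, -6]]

rank = 1

R1 → 1/5·R1
  [  1  -2   2   2 ]
  [ -3   6  -6  -6 ]
  [ -3   6  -6  -6 ]
R2 → R2 + 3·R1
  [  1  -2   2   2 ]
  [  0   0   0   0 ]
  [ -3   6  -6  -6 ]
R3 → R3 + 3·R1
  [ 1  -2  2  2 ]
  [ 0   0  0  0 ]
  [ 0   0  0  0 ]
The reduced form has 1 nonzero row.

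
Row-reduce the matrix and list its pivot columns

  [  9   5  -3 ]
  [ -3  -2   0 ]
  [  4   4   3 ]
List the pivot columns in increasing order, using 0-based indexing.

Multiply ρ1 by 1/9.
Add 3 times ρ1 to ρ2.
Subtract 4 times ρ1 from ρ3.
Multiply ρ2 by -3.
Subtract 16/9 times ρ2 from ρ3.
Multiply ρ3 by -1.
Subtract 3 times ρ3 from ρ2.
Add 1/3 times ρ3 to ρ1.
Subtract 5/9 times ρ2 from ρ1.
Pivot columns are the columns containing a leading 1.

0, 1, 2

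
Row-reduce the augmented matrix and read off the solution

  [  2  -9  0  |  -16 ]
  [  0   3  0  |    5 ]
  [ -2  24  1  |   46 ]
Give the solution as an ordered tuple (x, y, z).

(-1/2, 5/3, 5)

Multiply R1 by 1/2.
  [  1  -9/2  0  |  -8 ]
  [  0     3  0  |   5 ]
  [ -2    24  1  |  46 ]
Add 2 times R1 to R3.
  [ 1  -9/2  0  |  -8 ]
  [ 0     3  0  |   5 ]
  [ 0    15  1  |  30 ]
Multiply R2 by 1/3.
  [ 1  -9/2  0  |   -8 ]
  [ 0     1  0  |  5/3 ]
  [ 0    15  1  |   30 ]
Subtract 15 times R2 from R3.
  [ 1  -9/2  0  |   -8 ]
  [ 0     1  0  |  5/3 ]
  [ 0     0  1  |    5 ]
Add 9/2 times R2 to R1.
  [ 1  0  0  |  -1/2 ]
  [ 0  1  0  |   5/3 ]
  [ 0  0  1  |     5 ]
Reading off the last column: x = -1/2, y = 5/3, z = 5.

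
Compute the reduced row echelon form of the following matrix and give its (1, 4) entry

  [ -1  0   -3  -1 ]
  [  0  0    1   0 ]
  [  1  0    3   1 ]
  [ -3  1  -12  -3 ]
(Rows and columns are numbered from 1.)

r1 := -1·r1
  [  1  0    3   1 ]
  [  0  0    1   0 ]
  [  1  0    3   1 ]
  [ -3  1  -12  -3 ]
r3 := r3 − r1
  [  1  0    3   1 ]
  [  0  0    1   0 ]
  [  0  0    0   0 ]
  [ -3  1  -12  -3 ]
r4 := r4 + 3·r1
  [ 1  0   3  1 ]
  [ 0  0   1  0 ]
  [ 0  0   0  0 ]
  [ 0  1  -3  0 ]
r2 <=> r4
  [ 1  0   3  1 ]
  [ 0  1  -3  0 ]
  [ 0  0   0  0 ]
  [ 0  0   1  0 ]
r3 <=> r4
  [ 1  0   3  1 ]
  [ 0  1  -3  0 ]
  [ 0  0   1  0 ]
  [ 0  0   0  0 ]
r2 := r2 + 3·r3
  [ 1  0  3  1 ]
  [ 0  1  0  0 ]
  [ 0  0  1  0 ]
  [ 0  0  0  0 ]
r1 := r1 − 3·r3
  [ 1  0  0  1 ]
  [ 0  1  0  0 ]
  [ 0  0  1  0 ]
  [ 0  0  0  0 ]

1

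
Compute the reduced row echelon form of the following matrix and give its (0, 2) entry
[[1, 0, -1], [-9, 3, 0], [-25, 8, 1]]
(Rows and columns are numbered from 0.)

Add 9 times r1 to r2.
Add 25 times r1 to r3.
Multiply r2 by 1/3.
Subtract 8 times r2 from r3.

-1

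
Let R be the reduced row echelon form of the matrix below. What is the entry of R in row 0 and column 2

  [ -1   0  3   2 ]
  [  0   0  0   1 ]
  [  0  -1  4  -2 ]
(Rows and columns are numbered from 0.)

ρ1 := -1·ρ1
  [ 1   0  -3  -2 ]
  [ 0   0   0   1 ]
  [ 0  -1   4  -2 ]
ρ2 <=> ρ3
  [ 1   0  -3  -2 ]
  [ 0  -1   4  -2 ]
  [ 0   0   0   1 ]
ρ2 := -1·ρ2
  [ 1  0  -3  -2 ]
  [ 0  1  -4   2 ]
  [ 0  0   0   1 ]
ρ2 := ρ2 − 2·ρ3
  [ 1  0  -3  -2 ]
  [ 0  1  -4   0 ]
  [ 0  0   0   1 ]
ρ1 := ρ1 + 2·ρ3
  [ 1  0  -3  0 ]
  [ 0  1  -4  0 ]
  [ 0  0   0  1 ]

-3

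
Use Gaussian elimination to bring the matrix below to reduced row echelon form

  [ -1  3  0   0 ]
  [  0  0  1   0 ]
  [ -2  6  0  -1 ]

ρ1 ← -1·ρ1
  [  1  -3  0   0 ]
  [  0   0  1   0 ]
  [ -2   6  0  -1 ]
ρ3 ← ρ3 + 2·ρ1
  [ 1  -3  0   0 ]
  [ 0   0  1   0 ]
  [ 0   0  0  -1 ]
ρ3 ← -1·ρ3
  [ 1  -3  0  0 ]
  [ 0   0  1  0 ]
  [ 0   0  0  1 ]

[[1, -3, 0, 0], [0, 0, 1, 0], [0, 0, 0, 1]]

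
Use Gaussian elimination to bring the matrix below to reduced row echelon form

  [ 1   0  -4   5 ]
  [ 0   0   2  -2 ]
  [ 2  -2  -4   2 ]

Subtract 2 times R1 from R3.
  [ 1   0  -4   5 ]
  [ 0   0   2  -2 ]
  [ 0  -2   4  -8 ]
Swap R2 and R3.
  [ 1   0  -4   5 ]
  [ 0  -2   4  -8 ]
  [ 0   0   2  -2 ]
Multiply R2 by -1/2.
  [ 1  0  -4   5 ]
  [ 0  1  -2   4 ]
  [ 0  0   2  -2 ]
Multiply R3 by 1/2.
  [ 1  0  -4   5 ]
  [ 0  1  -2   4 ]
  [ 0  0   1  -1 ]
Add 2 times R3 to R2.
  [ 1  0  -4   5 ]
  [ 0  1   0   2 ]
  [ 0  0   1  -1 ]
Add 4 times R3 to R1.
  [ 1  0  0   1 ]
  [ 0  1  0   2 ]
  [ 0  0  1  -1 ]

[[1, 0, 0, 1], [0, 1, 0, 2], [0, 0, 1, -1]]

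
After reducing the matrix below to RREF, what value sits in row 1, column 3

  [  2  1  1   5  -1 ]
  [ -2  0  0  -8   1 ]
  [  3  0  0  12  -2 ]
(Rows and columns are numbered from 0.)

-3

Multiply r1 by 1/2.
  [  1  1/2  1/2  5/2  -1/2 ]
  [ -2    0    0   -8     1 ]
  [  3    0    0   12    -2 ]
Add 2 times r1 to r2.
  [ 1  1/2  1/2  5/2  -1/2 ]
  [ 0    1    1   -3     0 ]
  [ 3    0    0   12    -2 ]
Subtract 3 times r1 from r3.
  [ 1   1/2   1/2  5/2  -1/2 ]
  [ 0     1     1   -3     0 ]
  [ 0  -3/2  -3/2  9/2  -1/2 ]
Add 3/2 times r2 to r3.
  [ 1  1/2  1/2  5/2  -1/2 ]
  [ 0    1    1   -3     0 ]
  [ 0    0    0    0  -1/2 ]
Multiply r3 by -2.
  [ 1  1/2  1/2  5/2  -1/2 ]
  [ 0    1    1   -3     0 ]
  [ 0    0    0    0     1 ]
Add 1/2 times r3 to r1.
  [ 1  1/2  1/2  5/2  0 ]
  [ 0    1    1   -3  0 ]
  [ 0    0    0    0  1 ]
Subtract 1/2 times r2 from r1.
  [ 1  0  0   4  0 ]
  [ 0  1  1  -3  0 ]
  [ 0  0  0   0  1 ]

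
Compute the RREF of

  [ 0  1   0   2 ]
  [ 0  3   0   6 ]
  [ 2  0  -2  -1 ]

[[1, 0, -1, -1/2], [0, 1, 0, 2], [0, 0, 0, 0]]

Swap R1 and R3.
Multiply R1 by 1/2.
Multiply R2 by 1/3.
Subtract R2 from R3.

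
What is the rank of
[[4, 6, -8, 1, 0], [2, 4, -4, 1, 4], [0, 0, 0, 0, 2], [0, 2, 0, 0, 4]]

rank = 4

Multiply R1 by 1/4.
  [ 1  3/2  -2  1/4  0 ]
  [ 2    4  -4    1  4 ]
  [ 0    0   0    0  2 ]
  [ 0    2   0    0  4 ]
Subtract 2 times R1 from R2.
  [ 1  3/2  -2  1/4  0 ]
  [ 0    1   0  1/2  4 ]
  [ 0    0   0    0  2 ]
  [ 0    2   0    0  4 ]
Subtract 2 times R2 from R4.
  [ 1  3/2  -2  1/4   0 ]
  [ 0    1   0  1/2   4 ]
  [ 0    0   0    0   2 ]
  [ 0    0   0   -1  -4 ]
Swap R3 and R4.
  [ 1  3/2  -2  1/4   0 ]
  [ 0    1   0  1/2   4 ]
  [ 0    0   0   -1  -4 ]
  [ 0    0   0    0   2 ]
Multiply R3 by -1.
  [ 1  3/2  -2  1/4  0 ]
  [ 0    1   0  1/2  4 ]
  [ 0    0   0    1  4 ]
  [ 0    0   0    0  2 ]
Multiply R4 by 1/2.
  [ 1  3/2  -2  1/4  0 ]
  [ 0    1   0  1/2  4 ]
  [ 0    0   0    1  4 ]
  [ 0    0   0    0  1 ]
Subtract 4 times R4 from R3.
  [ 1  3/2  -2  1/4  0 ]
  [ 0    1   0  1/2  4 ]
  [ 0    0   0    1  0 ]
  [ 0    0   0    0  1 ]
Subtract 4 times R4 from R2.
  [ 1  3/2  -2  1/4  0 ]
  [ 0    1   0  1/2  0 ]
  [ 0    0   0    1  0 ]
  [ 0    0   0    0  1 ]
Subtract 1/2 times R3 from R2.
  [ 1  3/2  -2  1/4  0 ]
  [ 0    1   0    0  0 ]
  [ 0    0   0    1  0 ]
  [ 0    0   0    0  1 ]
Subtract 1/4 times R3 from R1.
  [ 1  3/2  -2  0  0 ]
  [ 0    1   0  0  0 ]
  [ 0    0   0  1  0 ]
  [ 0    0   0  0  1 ]
Subtract 3/2 times R2 from R1.
  [ 1  0  -2  0  0 ]
  [ 0  1   0  0  0 ]
  [ 0  0   0  1  0 ]
  [ 0  0   0  0  1 ]
The reduced form has 4 nonzero rows.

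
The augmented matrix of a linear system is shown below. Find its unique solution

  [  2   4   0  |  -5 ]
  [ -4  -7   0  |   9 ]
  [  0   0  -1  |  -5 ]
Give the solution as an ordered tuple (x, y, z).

Multiply r1 by 1/2.
  [  1   2   0  |  -5/2 ]
  [ -4  -7   0  |     9 ]
  [  0   0  -1  |    -5 ]
Add 4 times r1 to r2.
  [ 1  2   0  |  -5/2 ]
  [ 0  1   0  |    -1 ]
  [ 0  0  -1  |    -5 ]
Multiply r3 by -1.
  [ 1  2  0  |  -5/2 ]
  [ 0  1  0  |    -1 ]
  [ 0  0  1  |     5 ]
Subtract 2 times r2 from r1.
  [ 1  0  0  |  -1/2 ]
  [ 0  1  0  |    -1 ]
  [ 0  0  1  |     5 ]
Reading off the last column: x = -1/2, y = -1, z = 5.

(-1/2, -1, 5)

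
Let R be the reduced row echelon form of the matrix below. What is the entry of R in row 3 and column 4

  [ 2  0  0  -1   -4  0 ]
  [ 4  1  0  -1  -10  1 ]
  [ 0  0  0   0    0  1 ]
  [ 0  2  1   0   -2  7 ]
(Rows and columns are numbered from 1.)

R1 := 1/2·R1
  [ 1  0  0  -1/2   -2  0 ]
  [ 4  1  0    -1  -10  1 ]
  [ 0  0  0     0    0  1 ]
  [ 0  2  1     0   -2  7 ]
R2 := R2 − 4·R1
  [ 1  0  0  -1/2  -2  0 ]
  [ 0  1  0     1  -2  1 ]
  [ 0  0  0     0   0  1 ]
  [ 0  2  1     0  -2  7 ]
R4 := R4 − 2·R2
  [ 1  0  0  -1/2  -2  0 ]
  [ 0  1  0     1  -2  1 ]
  [ 0  0  0     0   0  1 ]
  [ 0  0  1    -2   2  5 ]
R3 <=> R4
  [ 1  0  0  -1/2  -2  0 ]
  [ 0  1  0     1  -2  1 ]
  [ 0  0  1    -2   2  5 ]
  [ 0  0  0     0   0  1 ]
R3 := R3 − 5·R4
  [ 1  0  0  -1/2  -2  0 ]
  [ 0  1  0     1  -2  1 ]
  [ 0  0  1    -2   2  0 ]
  [ 0  0  0     0   0  1 ]
R2 := R2 − R4
  [ 1  0  0  -1/2  -2  0 ]
  [ 0  1  0     1  -2  0 ]
  [ 0  0  1    -2   2  0 ]
  [ 0  0  0     0   0  1 ]

-2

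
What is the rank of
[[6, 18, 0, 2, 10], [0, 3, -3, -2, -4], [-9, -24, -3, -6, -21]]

R1 → 1/6·R1
  [  1    3   0  1/3  5/3 ]
  [  0    3  -3   -2   -4 ]
  [ -9  -24  -3   -6  -21 ]
R3 → R3 + 9·R1
  [ 1  3   0  1/3  5/3 ]
  [ 0  3  -3   -2   -4 ]
  [ 0  3  -3   -3   -6 ]
R2 → 1/3·R2
  [ 1  3   0   1/3   5/3 ]
  [ 0  1  -1  -2/3  -4/3 ]
  [ 0  3  -3    -3    -6 ]
R3 → R3 − 3·R2
  [ 1  3   0   1/3   5/3 ]
  [ 0  1  -1  -2/3  -4/3 ]
  [ 0  0   0    -1    -2 ]
R3 → -1·R3
  [ 1  3   0   1/3   5/3 ]
  [ 0  1  -1  -2/3  -4/3 ]
  [ 0  0   0     1     2 ]
R2 → R2 + 2/3·R3
  [ 1  3   0  1/3  5/3 ]
  [ 0  1  -1    0    0 ]
  [ 0  0   0    1    2 ]
R1 → R1 − 1/3·R3
  [ 1  3   0  0  1 ]
  [ 0  1  -1  0  0 ]
  [ 0  0   0  1  2 ]
R1 → R1 − 3·R2
  [ 1  0   3  0  1 ]
  [ 0  1  -1  0  0 ]
  [ 0  0   0  1  2 ]
The reduced form has 3 nonzero rows.

rank = 3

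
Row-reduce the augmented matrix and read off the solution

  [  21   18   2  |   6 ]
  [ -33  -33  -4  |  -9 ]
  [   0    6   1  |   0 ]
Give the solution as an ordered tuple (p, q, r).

(0, 1, -6)

Multiply R1 by 1/21.
  [   1  6/7  2/21  |  2/7 ]
  [ -33  -33    -4  |   -9 ]
  [   0    6     1  |    0 ]
Add 33 times R1 to R2.
  [ 1    6/7  2/21  |  2/7 ]
  [ 0  -33/7  -6/7  |  3/7 ]
  [ 0      6     1  |    0 ]
Multiply R2 by -7/33.
  [ 1  6/7  2/21  |    2/7 ]
  [ 0    1  2/11  |  -1/11 ]
  [ 0    6     1  |      0 ]
Subtract 6 times R2 from R3.
  [ 1  6/7   2/21  |    2/7 ]
  [ 0    1   2/11  |  -1/11 ]
  [ 0    0  -1/11  |   6/11 ]
Multiply R3 by -11.
  [ 1  6/7  2/21  |    2/7 ]
  [ 0    1  2/11  |  -1/11 ]
  [ 0    0     1  |     -6 ]
Subtract 2/11 times R3 from R2.
  [ 1  6/7  2/21  |  2/7 ]
  [ 0    1     0  |    1 ]
  [ 0    0     1  |   -6 ]
Subtract 2/21 times R3 from R1.
  [ 1  6/7  0  |  6/7 ]
  [ 0    1  0  |    1 ]
  [ 0    0  1  |   -6 ]
Subtract 6/7 times R2 from R1.
  [ 1  0  0  |   0 ]
  [ 0  1  0  |   1 ]
  [ 0  0  1  |  -6 ]
Reading off the last column: p = 0, q = 1, r = -6.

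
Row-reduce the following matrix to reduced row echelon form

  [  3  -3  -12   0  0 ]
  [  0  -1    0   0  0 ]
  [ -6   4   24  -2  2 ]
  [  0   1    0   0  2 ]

R1 := 1/3·R1
  [  1  -1  -4   0  0 ]
  [  0  -1   0   0  0 ]
  [ -6   4  24  -2  2 ]
  [  0   1   0   0  2 ]
R3 := R3 + 6·R1
  [ 1  -1  -4   0  0 ]
  [ 0  -1   0   0  0 ]
  [ 0  -2   0  -2  2 ]
  [ 0   1   0   0  2 ]
R2 := -1·R2
  [ 1  -1  -4   0  0 ]
  [ 0   1   0   0  0 ]
  [ 0  -2   0  -2  2 ]
  [ 0   1   0   0  2 ]
R3 := R3 + 2·R2
  [ 1  -1  -4   0  0 ]
  [ 0   1   0   0  0 ]
  [ 0   0   0  -2  2 ]
  [ 0   1   0   0  2 ]
R4 := R4 − R2
  [ 1  -1  -4   0  0 ]
  [ 0   1   0   0  0 ]
  [ 0   0   0  -2  2 ]
  [ 0   0   0   0  2 ]
R3 := -1/2·R3
  [ 1  -1  -4  0   0 ]
  [ 0   1   0  0   0 ]
  [ 0   0   0  1  -1 ]
  [ 0   0   0  0   2 ]
R4 := 1/2·R4
  [ 1  -1  -4  0   0 ]
  [ 0   1   0  0   0 ]
  [ 0   0   0  1  -1 ]
  [ 0   0   0  0   1 ]
R3 := R3 + R4
  [ 1  -1  -4  0  0 ]
  [ 0   1   0  0  0 ]
  [ 0   0   0  1  0 ]
  [ 0   0   0  0  1 ]
R1 := R1 + R2
  [ 1  0  -4  0  0 ]
  [ 0  1   0  0  0 ]
  [ 0  0   0  1  0 ]
  [ 0  0   0  0  1 ]

[[1, 0, -4, 0, 0], [0, 1, 0, 0, 0], [0, 0, 0, 1, 0], [0, 0, 0, 0, 1]]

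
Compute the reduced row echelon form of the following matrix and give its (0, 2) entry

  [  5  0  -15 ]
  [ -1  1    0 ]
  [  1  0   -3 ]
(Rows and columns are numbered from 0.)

R1 -> 1/5·R1
  [  1  0  -3 ]
  [ -1  1   0 ]
  [  1  0  -3 ]
R2 -> R2 + R1
  [ 1  0  -3 ]
  [ 0  1  -3 ]
  [ 1  0  -3 ]
R3 -> R3 − R1
  [ 1  0  -3 ]
  [ 0  1  -3 ]
  [ 0  0   0 ]

-3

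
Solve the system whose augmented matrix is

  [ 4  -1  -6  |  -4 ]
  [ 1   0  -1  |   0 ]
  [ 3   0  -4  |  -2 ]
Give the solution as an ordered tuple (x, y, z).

r1 -> 1/4·r1
  [ 1  -1/4  -3/2  |  -1 ]
  [ 1     0    -1  |   0 ]
  [ 3     0    -4  |  -2 ]
r2 -> r2 − r1
  [ 1  -1/4  -3/2  |  -1 ]
  [ 0   1/4   1/2  |   1 ]
  [ 3     0    -4  |  -2 ]
r3 -> r3 − 3·r1
  [ 1  -1/4  -3/2  |  -1 ]
  [ 0   1/4   1/2  |   1 ]
  [ 0   3/4   1/2  |   1 ]
r2 -> 4·r2
  [ 1  -1/4  -3/2  |  -1 ]
  [ 0     1     2  |   4 ]
  [ 0   3/4   1/2  |   1 ]
r3 -> r3 − 3/4·r2
  [ 1  -1/4  -3/2  |  -1 ]
  [ 0     1     2  |   4 ]
  [ 0     0    -1  |  -2 ]
r3 -> -1·r3
  [ 1  -1/4  -3/2  |  -1 ]
  [ 0     1     2  |   4 ]
  [ 0     0     1  |   2 ]
r2 -> r2 − 2·r3
  [ 1  -1/4  -3/2  |  -1 ]
  [ 0     1     0  |   0 ]
  [ 0     0     1  |   2 ]
r1 -> r1 + 3/2·r3
  [ 1  -1/4  0  |  2 ]
  [ 0     1  0  |  0 ]
  [ 0     0  1  |  2 ]
r1 -> r1 + 1/4·r2
  [ 1  0  0  |  2 ]
  [ 0  1  0  |  0 ]
  [ 0  0  1  |  2 ]
Reading off the last column: x = 2, y = 0, z = 2.

(2, 0, 2)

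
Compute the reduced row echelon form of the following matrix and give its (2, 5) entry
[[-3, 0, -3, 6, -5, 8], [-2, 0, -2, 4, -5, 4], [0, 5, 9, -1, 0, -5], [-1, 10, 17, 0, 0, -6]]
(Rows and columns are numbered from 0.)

4/5

ρ1 → -1/3·ρ1
  [  1   0   1  -2  5/3  -8/3 ]
  [ -2   0  -2   4   -5     4 ]
  [  0   5   9  -1    0    -5 ]
  [ -1  10  17   0    0    -6 ]
ρ2 → ρ2 + 2·ρ1
  [  1   0   1  -2   5/3  -8/3 ]
  [  0   0   0   0  -5/3  -4/3 ]
  [  0   5   9  -1     0    -5 ]
  [ -1  10  17   0     0    -6 ]
ρ4 → ρ4 + ρ1
  [ 1   0   1  -2   5/3   -8/3 ]
  [ 0   0   0   0  -5/3   -4/3 ]
  [ 0   5   9  -1     0     -5 ]
  [ 0  10  18  -2   5/3  -26/3 ]
ρ2 <=> ρ3
  [ 1   0   1  -2   5/3   -8/3 ]
  [ 0   5   9  -1     0     -5 ]
  [ 0   0   0   0  -5/3   -4/3 ]
  [ 0  10  18  -2   5/3  -26/3 ]
ρ2 → 1/5·ρ2
  [ 1   0    1    -2   5/3   -8/3 ]
  [ 0   1  9/5  -1/5     0     -1 ]
  [ 0   0    0     0  -5/3   -4/3 ]
  [ 0  10   18    -2   5/3  -26/3 ]
ρ4 → ρ4 − 10·ρ2
  [ 1  0    1    -2   5/3  -8/3 ]
  [ 0  1  9/5  -1/5     0    -1 ]
  [ 0  0    0     0  -5/3  -4/3 ]
  [ 0  0    0     0   5/3   4/3 ]
ρ3 → -3/5·ρ3
  [ 1  0    1    -2  5/3  -8/3 ]
  [ 0  1  9/5  -1/5    0    -1 ]
  [ 0  0    0     0    1   4/5 ]
  [ 0  0    0     0  5/3   4/3 ]
ρ4 → ρ4 − 5/3·ρ3
  [ 1  0    1    -2  5/3  -8/3 ]
  [ 0  1  9/5  -1/5    0    -1 ]
  [ 0  0    0     0    1   4/5 ]
  [ 0  0    0     0    0     0 ]
ρ1 → ρ1 − 5/3·ρ3
  [ 1  0    1    -2  0   -4 ]
  [ 0  1  9/5  -1/5  0   -1 ]
  [ 0  0    0     0  1  4/5 ]
  [ 0  0    0     0  0    0 ]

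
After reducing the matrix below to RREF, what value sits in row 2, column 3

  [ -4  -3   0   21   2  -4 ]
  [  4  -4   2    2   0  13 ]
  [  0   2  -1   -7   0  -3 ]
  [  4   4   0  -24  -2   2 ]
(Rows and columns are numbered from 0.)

R1 := -1/4·R1
  [ 1  3/4   0  -21/4  -1/2   1 ]
  [ 4   -4   2      2     0  13 ]
  [ 0    2  -1     -7     0  -3 ]
  [ 4    4   0    -24    -2   2 ]
R2 := R2 − 4·R1
  [ 1  3/4   0  -21/4  -1/2   1 ]
  [ 0   -7   2     23     2   9 ]
  [ 0    2  -1     -7     0  -3 ]
  [ 4    4   0    -24    -2   2 ]
R4 := R4 − 4·R1
  [ 1  3/4   0  -21/4  -1/2   1 ]
  [ 0   -7   2     23     2   9 ]
  [ 0    2  -1     -7     0  -3 ]
  [ 0    1   0     -3     0  -2 ]
R2 := -1/7·R2
  [ 1  3/4     0  -21/4  -1/2     1 ]
  [ 0    1  -2/7  -23/7  -2/7  -9/7 ]
  [ 0    2    -1     -7     0    -3 ]
  [ 0    1     0     -3     0    -2 ]
R3 := R3 − 2·R2
  [ 1  3/4     0  -21/4  -1/2     1 ]
  [ 0    1  -2/7  -23/7  -2/7  -9/7 ]
  [ 0    0  -3/7   -3/7   4/7  -3/7 ]
  [ 0    1     0     -3     0    -2 ]
R4 := R4 − R2
  [ 1  3/4     0  -21/4  -1/2     1 ]
  [ 0    1  -2/7  -23/7  -2/7  -9/7 ]
  [ 0    0  -3/7   -3/7   4/7  -3/7 ]
  [ 0    0   2/7    2/7   2/7  -5/7 ]
R3 := -7/3·R3
  [ 1  3/4     0  -21/4  -1/2     1 ]
  [ 0    1  -2/7  -23/7  -2/7  -9/7 ]
  [ 0    0     1      1  -4/3     1 ]
  [ 0    0   2/7    2/7   2/7  -5/7 ]
R4 := R4 − 2/7·R3
  [ 1  3/4     0  -21/4  -1/2     1 ]
  [ 0    1  -2/7  -23/7  -2/7  -9/7 ]
  [ 0    0     1      1  -4/3     1 ]
  [ 0    0     0      0   2/3    -1 ]
R4 := 3/2·R4
  [ 1  3/4     0  -21/4  -1/2     1 ]
  [ 0    1  -2/7  -23/7  -2/7  -9/7 ]
  [ 0    0     1      1  -4/3     1 ]
  [ 0    0     0      0     1  -3/2 ]
R3 := R3 + 4/3·R4
  [ 1  3/4     0  -21/4  -1/2     1 ]
  [ 0    1  -2/7  -23/7  -2/7  -9/7 ]
  [ 0    0     1      1     0    -1 ]
  [ 0    0     0      0     1  -3/2 ]
R2 := R2 + 2/7·R4
  [ 1  3/4     0  -21/4  -1/2      1 ]
  [ 0    1  -2/7  -23/7     0  -12/7 ]
  [ 0    0     1      1     0     -1 ]
  [ 0    0     0      0     1   -3/2 ]
R1 := R1 + 1/2·R4
  [ 1  3/4     0  -21/4  0    1/4 ]
  [ 0    1  -2/7  -23/7  0  -12/7 ]
  [ 0    0     1      1  0     -1 ]
  [ 0    0     0      0  1   -3/2 ]
R2 := R2 + 2/7·R3
  [ 1  3/4  0  -21/4  0   1/4 ]
  [ 0    1  0     -3  0    -2 ]
  [ 0    0  1      1  0    -1 ]
  [ 0    0  0      0  1  -3/2 ]
R1 := R1 − 3/4·R2
  [ 1  0  0  -3  0   7/4 ]
  [ 0  1  0  -3  0    -2 ]
  [ 0  0  1   1  0    -1 ]
  [ 0  0  0   0  1  -3/2 ]

1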